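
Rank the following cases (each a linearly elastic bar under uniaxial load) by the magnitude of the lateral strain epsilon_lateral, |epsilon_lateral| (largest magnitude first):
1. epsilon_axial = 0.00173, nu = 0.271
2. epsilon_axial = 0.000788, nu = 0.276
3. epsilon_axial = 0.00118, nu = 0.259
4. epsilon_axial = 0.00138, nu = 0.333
Model: a linearly elastic bar under uniaxial load, so epsilon_lateral = -nu·epsilon_axial (SI units).
  Case 1: epsilon_lateral = -(0.271 × 0.00173) = -0.0004688
  Case 2: epsilon_lateral = -(0.276 × 0.000788) = -0.0002175
  Case 3: epsilon_lateral = -(0.259 × 0.00118) = -0.0003056
  Case 4: epsilon_lateral = -(0.333 × 0.00138) = -0.0004595
Ordering by |epsilon_lateral|: 0.0004688 (case 1) > 0.0004595 (case 4) > 0.0003056 (case 3) > 0.0002175 (case 2)
Final answer: 1, 4, 3, 2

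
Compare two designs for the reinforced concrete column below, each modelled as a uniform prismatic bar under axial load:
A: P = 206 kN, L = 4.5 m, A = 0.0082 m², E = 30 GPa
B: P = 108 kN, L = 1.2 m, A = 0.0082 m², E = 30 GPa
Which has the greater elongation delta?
Model: a uniform prismatic bar under axial load, so delta = (P·L) / (A·E) (SI units).
  A: delta = (206000 × 4.5) / (0.0082 × (3 × 10¹⁰)) = 0.003768 m = 3.768 mm
  B: delta = (108000 × 1.2) / (0.0082 × (3 × 10¹⁰)) = 0.0005268 m = 0.5268 mm
3.768 mm > 0.5268 mm, so A is larger.
Final answer: A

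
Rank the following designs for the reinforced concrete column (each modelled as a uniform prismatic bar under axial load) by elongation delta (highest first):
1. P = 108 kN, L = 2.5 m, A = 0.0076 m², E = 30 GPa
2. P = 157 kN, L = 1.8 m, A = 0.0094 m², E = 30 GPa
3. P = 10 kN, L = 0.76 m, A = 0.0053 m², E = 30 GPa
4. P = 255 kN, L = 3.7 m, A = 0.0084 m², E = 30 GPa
Model: a uniform prismatic bar under axial load, so delta = (P·L) / (A·E) (SI units).
  Case 1: delta = (108000 × 2.5) / (0.0076 × (3 × 10¹⁰)) = 0.001184 m = 1.184 mm
  Case 2: delta = (157000 × 1.8) / (0.0094 × (3 × 10¹⁰)) = 0.001002 m = 1.002 mm
  Case 3: delta = (10000 × 0.76) / (0.0053 × (3 × 10¹⁰)) = 4.78 × 10⁻⁵ m = 0.0478 mm
  Case 4: delta = (255000 × 3.7) / (0.0084 × (3 × 10¹⁰)) = 0.003744 m = 3.744 mm
Ordering: 3.744 mm (case 4) > 1.184 mm (case 1) > 1.002 mm (case 2) > 0.0478 mm (case 3)
Final answer: 4, 1, 2, 3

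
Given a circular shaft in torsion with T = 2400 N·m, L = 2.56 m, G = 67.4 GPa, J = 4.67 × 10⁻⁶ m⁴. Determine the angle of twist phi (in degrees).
Model: a circular shaft in torsion, so phi = (T·L) / (G·J).
Convert to SI units:
  G = 67.4 GPa = 6.74 × 10¹⁰ Pa
Substitute:
  phi = (2400 × 2.56) / ((6.74 × 10¹⁰) × (4.67 × 10⁻⁶))
  phi = 0.01952 rad
Convert to degrees: phi = 0.01952 × 180/π = 1.118°
Final answer: phi = 1.118°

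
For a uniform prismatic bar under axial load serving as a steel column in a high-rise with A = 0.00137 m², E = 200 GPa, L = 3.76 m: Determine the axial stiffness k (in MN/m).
Model: a uniform prismatic bar under axial load, so k = (A·E) / L.
Convert to SI units:
  E = 200 GPa = 2 × 10¹¹ Pa
Substitute:
  k = (0.00137 × (2 × 10¹¹)) / 3.76
  k = 7.287 × 10⁷ N/m
Convert: k = 7.287 × 10⁷ N/m = 72.87 MN/m
Final answer: k = 72.87 MN/m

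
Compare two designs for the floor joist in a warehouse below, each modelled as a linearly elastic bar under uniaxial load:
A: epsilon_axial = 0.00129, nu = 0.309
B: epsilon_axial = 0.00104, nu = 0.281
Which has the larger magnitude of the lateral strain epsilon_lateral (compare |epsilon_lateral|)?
Model: a linearly elastic bar under uniaxial load, so epsilon_lateral = -nu·epsilon_axial (SI units).
  A: epsilon_lateral = -(0.309 × 0.00129) = -0.0003986
  B: epsilon_lateral = -(0.281 × 0.00104) = -0.0002922
|epsilon_lateral|: A = 0.0003986, B = 0.0002922, so A is larger in magnitude.
Final answer: A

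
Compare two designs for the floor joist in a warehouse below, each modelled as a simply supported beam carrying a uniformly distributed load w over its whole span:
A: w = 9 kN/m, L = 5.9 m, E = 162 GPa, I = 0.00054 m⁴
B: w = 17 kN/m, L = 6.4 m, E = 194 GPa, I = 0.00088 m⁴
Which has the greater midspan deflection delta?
Model: a simply supported beam carrying a uniformly distributed load w over its whole span, so delta = (5·w·L^4) / (384·E·I) (SI units).
  A: delta = (5 × 9000 × 5.9^4) / (384 × (1.62 × 10¹¹) × 0.00054) = 0.001623 m = 1.623 mm
  B: delta = (5 × 17000 × 6.4^4) / (384 × (1.94 × 10¹¹) × 0.00088) = 0.002175 m = 2.175 mm
2.175 mm > 1.623 mm, so B is larger.
Final answer: B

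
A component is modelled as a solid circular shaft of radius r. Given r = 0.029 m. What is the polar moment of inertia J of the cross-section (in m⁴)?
Model: a solid circular shaft of radius r, so J = (π·r^4) / 2.
Substitute:
  J = (π × 0.029^4) / 2
  J = 1.111 × 10⁻⁶ m⁴
Final answer: J = 1.111 × 10⁻⁶ m⁴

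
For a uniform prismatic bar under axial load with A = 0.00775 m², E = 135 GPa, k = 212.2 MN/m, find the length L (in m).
Model: a uniform prismatic bar under axial load, so k = (A·E) / L.
Solve for L: L = (A·E) / k.
Convert to SI units:
  E = 135 GPa = 1.35 × 10¹¹ Pa
  k = 212.2 MN/m = 2.122 × 10⁸ N/m
Substitute:
  L = (0.00775 × (1.35 × 10¹¹)) / (2.122 × 10⁸)
  L = 4.93 m
Final answer: L = 4.93 m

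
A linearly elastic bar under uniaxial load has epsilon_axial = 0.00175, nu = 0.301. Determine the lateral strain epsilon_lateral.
Model: a linearly elastic bar under uniaxial load, so epsilon_lateral = -nu·epsilon_axial.
Substitute:
  epsilon_lateral = -(0.301 × 0.00175)
  epsilon_lateral = -0.0005267
Final answer: epsilon_lateral = -0.0005267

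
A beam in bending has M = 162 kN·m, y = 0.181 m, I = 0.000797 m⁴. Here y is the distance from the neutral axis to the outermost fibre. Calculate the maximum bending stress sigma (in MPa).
Model: a beam in bending, so sigma = (M·y) / I.
Convert to SI units:
  M = 162 kN·m = 162000 N·m
Substitute:
  sigma = (162000 × 0.181) / 0.000797
  sigma = 3.679 × 10⁷ Pa
Convert: sigma = 3.679 × 10⁷ Pa = 36.79 MPa
Final answer: sigma = 36.79 MPa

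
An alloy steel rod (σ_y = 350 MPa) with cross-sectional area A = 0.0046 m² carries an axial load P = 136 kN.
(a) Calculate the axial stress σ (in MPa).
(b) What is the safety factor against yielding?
(a) Axial stress σ = P/A. Convert P = 136 kN = 136000 N.
  σ = 136000 / 0.0046 = 2.957 × 10⁷ Pa = 29.57 MPa
(b) Safety factor SF = σ_y/σ = 350 / 29.57 = 11.84
Final answer: (a) σ = 29.57 MPa, (b) SF = 11.84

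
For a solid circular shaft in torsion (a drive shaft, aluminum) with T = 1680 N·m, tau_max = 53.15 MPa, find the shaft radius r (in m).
Model: a solid circular shaft in torsion, so tau_max = (2·T) / (π·r^3).
Solve for r: r = ((2·T) / (π·tau_max))^(1/3).
Convert to SI units:
  tau_max = 53.15 MPa = 5.315 × 10⁷ Pa
Substitute:
  r = ((2 × 1680) / (π × (5.315 × 10⁷)))^(1/3)
  r = 0.0272 m
Final answer: r = 0.0272 m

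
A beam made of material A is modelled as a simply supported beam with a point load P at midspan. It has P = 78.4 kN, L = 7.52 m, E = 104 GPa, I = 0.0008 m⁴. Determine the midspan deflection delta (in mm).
Model: a simply supported beam with a point load P at midspan, so delta = (P·L^3) / (48·E·I).
Convert to SI units:
  P = 78.4 kN = 78400 N
  E = 104 GPa = 1.04 × 10¹¹ Pa
Substitute:
  delta = (78400 × 7.52^3) / (48 × (1.04 × 10¹¹) × 0.0008)
  delta = 0.008348 m
Convert: delta = 0.008348 m = 8.348 mm
Final answer: delta = 8.348 mm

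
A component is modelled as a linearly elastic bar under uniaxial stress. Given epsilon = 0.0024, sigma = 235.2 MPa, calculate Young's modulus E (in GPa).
Model: a linearly elastic bar under uniaxial stress, so sigma = E·epsilon.
Solve for E: E = sigma / epsilon.
Convert to SI units:
  sigma = 235.2 MPa = 2.352 × 10⁸ Pa
Substitute:
  E = (2.352 × 10⁸) / 0.0024
  E = 9.8 × 10¹⁰ Pa
Convert: E = 9.8 × 10¹⁰ Pa = 98 GPa
Final answer: E = 98 GPa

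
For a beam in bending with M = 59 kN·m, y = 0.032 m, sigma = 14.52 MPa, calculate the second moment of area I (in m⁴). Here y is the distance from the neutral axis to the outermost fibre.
Model: a beam in bending, so sigma = (M·y) / I.
Solve for I: I = (M·y) / sigma.
Convert to SI units:
  M = 59 kN·m = 59000 N·m
  sigma = 14.52 MPa = 1.452 × 10⁷ Pa
Substitute:
  I = (59000 × 0.032) / (1.452 × 10⁷)
  I = 0.00013 m⁴
Final answer: I = 0.00013 m⁴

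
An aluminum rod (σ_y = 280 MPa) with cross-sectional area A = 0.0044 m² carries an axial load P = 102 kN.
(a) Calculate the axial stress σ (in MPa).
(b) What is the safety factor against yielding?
(a) Axial stress σ = P/A. Convert P = 102 kN = 102000 N.
  σ = 102000 / 0.0044 = 2.318 × 10⁷ Pa = 23.18 MPa
(b) Safety factor SF = σ_y/σ = 280 / 23.18 = 12.08
Final answer: (a) σ = 23.18 MPa, (b) SF = 12.08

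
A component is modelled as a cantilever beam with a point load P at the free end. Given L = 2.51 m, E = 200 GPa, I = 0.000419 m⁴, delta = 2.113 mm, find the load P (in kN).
Model: a cantilever beam with a point load P at the free end, so delta = (P·L^3) / (3·E·I).
Solve for P: P = (3·delta·E·I) / L^3.
Convert to SI units:
  E = 200 GPa = 2 × 10¹¹ Pa
  delta = 2.113 mm = 0.002113 m
Substitute:
  P = (3 × 0.002113 × (2 × 10¹¹) × 0.000419) / 2.51^3
  P = 33590 N
Convert: P = 33590 N = 33.59 kN
Final answer: P = 33.59 kN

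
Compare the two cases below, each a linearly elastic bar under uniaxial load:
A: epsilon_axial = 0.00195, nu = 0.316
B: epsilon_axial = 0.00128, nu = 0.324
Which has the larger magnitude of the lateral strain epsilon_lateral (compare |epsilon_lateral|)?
Model: a linearly elastic bar under uniaxial load, so epsilon_lateral = -nu·epsilon_axial (SI units).
  A: epsilon_lateral = -(0.316 × 0.00195) = -0.0006162
  B: epsilon_lateral = -(0.324 × 0.00128) = -0.0004147
|epsilon_lateral|: A = 0.0006162, B = 0.0004147, so A is larger in magnitude.
Final answer: A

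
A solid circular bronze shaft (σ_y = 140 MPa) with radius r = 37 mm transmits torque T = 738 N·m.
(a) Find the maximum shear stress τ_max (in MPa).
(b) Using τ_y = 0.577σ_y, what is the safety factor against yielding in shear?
(a) For a solid circular shaft, τ_max = T·r/J with J = π·r^4/2, i.e. τ_max = 2·T / (π·r^3). Convert r = 37 mm = 0.037 m.
  τ_max = (2 × 738) / (π × 0.037^3) = 9.275 × 10⁶ Pa = 9.275 MPa
(b) τ_y = 0.577 × 140 = 80.78 MPa
  SF = τ_y/τ_max = 80.78 / 9.275 = 8.709
Final answer: (a) τ_max = 9.275 MPa, (b) SF = 8.709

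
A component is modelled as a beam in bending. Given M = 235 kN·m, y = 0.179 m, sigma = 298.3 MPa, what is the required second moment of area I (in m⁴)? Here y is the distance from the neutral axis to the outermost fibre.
Model: a beam in bending, so sigma = (M·y) / I.
Solve for I: I = (M·y) / sigma.
Convert to SI units:
  M = 235 kN·m = 235000 N·m
  sigma = 298.3 MPa = 2.983 × 10⁸ Pa
Substitute:
  I = (235000 × 0.179) / (2.983 × 10⁸)
  I = 0.000141 m⁴
Final answer: I = 0.000141 m⁴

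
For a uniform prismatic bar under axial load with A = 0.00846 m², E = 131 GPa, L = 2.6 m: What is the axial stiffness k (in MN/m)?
Model: a uniform prismatic bar under axial load, so k = (A·E) / L.
Convert to SI units:
  E = 131 GPa = 1.31 × 10¹¹ Pa
Substitute:
  k = (0.00846 × (1.31 × 10¹¹)) / 2.6
  k = 4.263 × 10⁸ N/m
Convert: k = 4.263 × 10⁸ N/m = 426.3 MN/m
Final answer: k = 426.3 MN/m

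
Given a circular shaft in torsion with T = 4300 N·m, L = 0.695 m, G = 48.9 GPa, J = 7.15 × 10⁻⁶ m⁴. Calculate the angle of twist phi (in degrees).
Model: a circular shaft in torsion, so phi = (T·L) / (G·J).
Convert to SI units:
  G = 48.9 GPa = 4.89 × 10¹⁰ Pa
Substitute:
  phi = (4300 × 0.695) / ((4.89 × 10¹⁰) × (7.15 × 10⁻⁶))
  phi = 0.008547 rad
Convert to degrees: phi = 0.008547 × 180/π = 0.4897°
Final answer: phi = 0.4897°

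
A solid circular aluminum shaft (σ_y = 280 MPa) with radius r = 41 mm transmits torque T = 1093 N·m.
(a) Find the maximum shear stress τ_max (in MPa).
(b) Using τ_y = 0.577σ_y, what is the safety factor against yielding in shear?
(a) For a solid circular shaft, τ_max = T·r/J with J = π·r^4/2, i.e. τ_max = 2·T / (π·r^3). Convert r = 41 mm = 0.041 m.
  τ_max = (2 × 1093) / (π × 0.041^3) = 1.01 × 10⁷ Pa = 10.1 MPa
(b) τ_y = 0.577 × 280 = 161.56 MPa
  SF = τ_y/τ_max = 161.56 / 10.1 = 16
Final answer: (a) τ_max = 10.1 MPa, (b) SF = 16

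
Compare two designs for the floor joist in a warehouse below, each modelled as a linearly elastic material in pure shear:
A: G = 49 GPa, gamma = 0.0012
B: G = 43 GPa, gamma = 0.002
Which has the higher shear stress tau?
Model: a linearly elastic material in pure shear, so tau = G·gamma (SI units).
  A: tau = (4.9 × 10¹⁰) × 0.0012 = 5.88 × 10⁷ Pa = 58.8 MPa
  B: tau = (4.3 × 10¹⁰) × 0.002 = 8.6 × 10⁷ Pa = 86 MPa
86 MPa > 58.8 MPa, so B is larger.
Final answer: B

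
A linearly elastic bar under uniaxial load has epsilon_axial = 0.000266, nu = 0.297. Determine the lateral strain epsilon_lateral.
Model: a linearly elastic bar under uniaxial load, so epsilon_lateral = -nu·epsilon_axial.
Substitute:
  epsilon_lateral = -(0.297 × 0.000266)
  epsilon_lateral = -7.9 × 10⁻⁵
Final answer: epsilon_lateral = -7.9 × 10⁻⁵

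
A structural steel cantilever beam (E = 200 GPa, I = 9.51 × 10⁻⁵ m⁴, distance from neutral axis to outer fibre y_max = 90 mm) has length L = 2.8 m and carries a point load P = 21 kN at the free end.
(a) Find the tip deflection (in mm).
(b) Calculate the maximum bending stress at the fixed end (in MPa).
(a) Tip deflection of a cantilever with an end point load: δ = P·L^3 / (3·E·I). Convert P = 21 kN = 21000 N, E = 200 GPa = 2 × 10¹¹ Pa.
  δ = (21000 × 2.8^3) / (3 × (2 × 10¹¹) × (9.51 × 10⁻⁵)) = 0.008079 m = 8.079 mm
(b) Maximum bending moment at the fixed end: M = P·L = 21000 × 2.8 = 58800 N·m. Convert y_max = 90 mm = 0.09 m.
  σ = M·y_max / I = (58800 × 0.09) / (9.51 × 10⁻⁵) = 5.565 × 10⁷ Pa = 55.65 MPa
Final answer: (a) δ = 8.079 mm, (b) σ = 55.65 MPa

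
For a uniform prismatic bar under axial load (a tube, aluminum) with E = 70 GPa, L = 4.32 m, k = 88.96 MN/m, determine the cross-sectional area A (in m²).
Model: a uniform prismatic bar under axial load, so k = (A·E) / L.
Solve for A: A = (k·L) / E.
Convert to SI units:
  E = 70 GPa = 7 × 10¹⁰ Pa
  k = 88.96 MN/m = 8.896 × 10⁷ N/m
Substitute:
  A = ((8.896 × 10⁷) × 4.32) / (7 × 10¹⁰)
  A = 0.00549 m²
Final answer: A = 0.00549 m²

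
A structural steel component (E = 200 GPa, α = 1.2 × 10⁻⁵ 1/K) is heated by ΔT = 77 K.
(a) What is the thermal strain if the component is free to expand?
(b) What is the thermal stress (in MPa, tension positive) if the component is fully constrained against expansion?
(a) Free thermal strain ε_th = α·ΔT = (1.2 × 10⁻⁵) × 77 = 0.000924
(b) Fully constrained, the expansion is suppressed, so σ = -E·α·ΔT. Convert E = 200 GPa = 2 × 10¹¹ Pa.
  σ = -(2 × 10¹¹) × (1.2 × 10⁻⁵) × 77 = -1.848 × 10⁸ Pa = -184.8 MPa (compressive)
Final answer: (a) ε_th = 0.000924, (b) σ = -184.8 MPa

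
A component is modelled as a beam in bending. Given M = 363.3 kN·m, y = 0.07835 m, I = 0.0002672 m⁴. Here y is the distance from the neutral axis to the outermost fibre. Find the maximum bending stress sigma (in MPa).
Model: a beam in bending, so sigma = (M·y) / I.
Convert to SI units:
  M = 363.3 kN·m = 363300 N·m
Substitute:
  sigma = (363300 × 0.07835) / 0.0002672
  sigma = 1.065 × 10⁸ Pa
Convert: sigma = 1.065 × 10⁸ Pa = 106.5 MPa
Final answer: sigma = 106.5 MPa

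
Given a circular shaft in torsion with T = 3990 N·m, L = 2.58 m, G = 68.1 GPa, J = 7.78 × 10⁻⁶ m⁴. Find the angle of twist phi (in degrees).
Model: a circular shaft in torsion, so phi = (T·L) / (G·J).
Convert to SI units:
  G = 68.1 GPa = 6.81 × 10¹⁰ Pa
Substitute:
  phi = (3990 × 2.58) / ((6.81 × 10¹⁰) × (7.78 × 10⁻⁶))
  phi = 0.01943 rad
Convert to degrees: phi = 0.01943 × 180/π = 1.113°
Final answer: phi = 1.113°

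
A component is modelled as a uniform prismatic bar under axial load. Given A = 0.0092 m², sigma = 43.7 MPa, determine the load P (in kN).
Model: a uniform prismatic bar under axial load, so sigma = P / A.
Solve for P: P = sigma·A.
Convert to SI units:
  sigma = 43.7 MPa = 4.37 × 10⁷ Pa
Substitute:
  P = (4.37 × 10⁷) × 0.0092
  P = 402000 N
Convert: P = 402000 N = 402 kN
Final answer: P = 402 kN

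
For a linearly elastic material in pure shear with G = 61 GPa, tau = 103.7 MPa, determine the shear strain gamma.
Model: a linearly elastic material in pure shear, so tau = G·gamma.
Solve for gamma: gamma = tau / G.
Convert to SI units:
  G = 61 GPa = 6.1 × 10¹⁰ Pa
  tau = 103.7 MPa = 1.037 × 10⁸ Pa
Substitute:
  gamma = (1.037 × 10⁸) / (6.1 × 10¹⁰)
  gamma = 0.0017
Final answer: gamma = 0.0017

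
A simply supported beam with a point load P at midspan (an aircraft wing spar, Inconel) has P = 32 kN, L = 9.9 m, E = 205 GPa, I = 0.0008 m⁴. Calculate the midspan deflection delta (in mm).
Model: a simply supported beam with a point load P at midspan, so delta = (P·L^3) / (48·E·I).
Convert to SI units:
  P = 32 kN = 32000 N
  E = 205 GPa = 2.05 × 10¹¹ Pa
Substitute:
  delta = (32000 × 9.9^3) / (48 × (2.05 × 10¹¹) × 0.0008)
  delta = 0.003944 m
Convert: delta = 0.003944 m = 3.944 mm
Final answer: delta = 3.944 mm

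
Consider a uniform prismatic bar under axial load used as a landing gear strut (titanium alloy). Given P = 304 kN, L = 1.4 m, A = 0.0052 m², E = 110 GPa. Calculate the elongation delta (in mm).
Model: a uniform prismatic bar under axial load, so delta = (P·L) / (A·E).
Convert to SI units:
  P = 304 kN = 304000 N
  E = 110 GPa = 1.1 × 10¹¹ Pa
Substitute:
  delta = (304000 × 1.4) / (0.0052 × (1.1 × 10¹¹))
  delta = 0.0007441 m
Convert: delta = 0.0007441 m = 0.7441 mm
Final answer: delta = 0.7441 mm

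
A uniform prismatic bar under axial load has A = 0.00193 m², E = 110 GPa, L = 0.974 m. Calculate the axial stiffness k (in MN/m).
Model: a uniform prismatic bar under axial load, so k = (A·E) / L.
Convert to SI units:
  E = 110 GPa = 1.1 × 10¹¹ Pa
Substitute:
  k = (0.00193 × (1.1 × 10¹¹)) / 0.974
  k = 2.18 × 10⁸ N/m
Convert: k = 2.18 × 10⁸ N/m = 218 MN/m
Final answer: k = 218 MN/m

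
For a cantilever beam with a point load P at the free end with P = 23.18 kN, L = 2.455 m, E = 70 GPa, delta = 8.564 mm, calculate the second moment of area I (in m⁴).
Model: a cantilever beam with a point load P at the free end, so delta = (P·L^3) / (3·E·I).
Solve for I: I = (P·L^3) / (3·delta·E).
Convert to SI units:
  P = 23.18 kN = 23180 N
  E = 70 GPa = 7 × 10¹⁰ Pa
  delta = 8.564 mm = 0.008564 m
Substitute:
  I = (23180 × 2.455^3) / (3 × 0.008564 × (7 × 10¹⁰))
  I = 0.0001907 m⁴
Final answer: I = 0.0001907 m⁴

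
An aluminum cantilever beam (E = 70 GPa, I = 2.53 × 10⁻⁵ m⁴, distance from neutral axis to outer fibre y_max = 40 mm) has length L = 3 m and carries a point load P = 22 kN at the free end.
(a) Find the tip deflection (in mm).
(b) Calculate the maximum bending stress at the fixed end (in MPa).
(a) Tip deflection of a cantilever with an end point load: δ = P·L^3 / (3·E·I). Convert P = 22 kN = 22000 N, E = 70 GPa = 7 × 10¹⁰ Pa.
  δ = (22000 × 3^3) / (3 × (7 × 10¹⁰) × (2.53 × 10⁻⁵)) = 0.1118 m = 111.8 mm
(b) Maximum bending moment at the fixed end: M = P·L = 22000 × 3 = 66000 N·m. Convert y_max = 40 mm = 0.04 m.
  σ = M·y_max / I = (66000 × 0.04) / (2.53 × 10⁻⁵) = 1.043 × 10⁸ Pa = 104.3 MPa
Final answer: (a) δ = 111.8 mm, (b) σ = 104.3 MPa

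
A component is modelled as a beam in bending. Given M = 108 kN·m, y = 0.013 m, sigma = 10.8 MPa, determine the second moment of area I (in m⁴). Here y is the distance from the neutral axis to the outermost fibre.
Model: a beam in bending, so sigma = (M·y) / I.
Solve for I: I = (M·y) / sigma.
Convert to SI units:
  M = 108 kN·m = 108000 N·m
  sigma = 10.8 MPa = 1.08 × 10⁷ Pa
Substitute:
  I = (108000 × 0.013) / (1.08 × 10⁷)
  I = 0.00013 m⁴
Final answer: I = 0.00013 m⁴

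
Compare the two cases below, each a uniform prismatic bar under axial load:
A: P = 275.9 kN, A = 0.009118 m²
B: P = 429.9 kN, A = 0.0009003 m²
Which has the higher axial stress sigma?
Model: a uniform prismatic bar under axial load, so sigma = P / A (SI units).
  A: sigma = 275900 / 0.009118 = 3.026 × 10⁷ Pa = 30.26 MPa
  B: sigma = 429900 / 0.0009003 = 4.775 × 10⁸ Pa = 477.5 MPa
477.5 MPa > 30.26 MPa, so B is larger.
Final answer: B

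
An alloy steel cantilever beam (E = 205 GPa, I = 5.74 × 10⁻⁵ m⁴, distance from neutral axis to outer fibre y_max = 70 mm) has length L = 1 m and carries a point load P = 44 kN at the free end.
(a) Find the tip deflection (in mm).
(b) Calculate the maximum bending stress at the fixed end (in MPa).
(a) Tip deflection of a cantilever with an end point load: δ = P·L^3 / (3·E·I). Convert P = 44 kN = 44000 N, E = 205 GPa = 2.05 × 10¹¹ Pa.
  δ = (44000 × 1^3) / (3 × (2.05 × 10¹¹) × (5.74 × 10⁻⁵)) = 0.001246 m = 1.246 mm
(b) Maximum bending moment at the fixed end: M = P·L = 44000 × 1 = 44000 N·m. Convert y_max = 70 mm = 0.07 m.
  σ = M·y_max / I = (44000 × 0.07) / (5.74 × 10⁻⁵) = 5.366 × 10⁷ Pa = 53.66 MPa
Final answer: (a) δ = 1.246 mm, (b) σ = 53.66 MPa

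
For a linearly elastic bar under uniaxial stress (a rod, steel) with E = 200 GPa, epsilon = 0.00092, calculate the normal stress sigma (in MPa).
Model: a linearly elastic bar under uniaxial stress, so epsilon = sigma / E.
Solve for sigma: sigma = epsilon·E.
Convert to SI units:
  E = 200 GPa = 2 × 10¹¹ Pa
Substitute:
  sigma = 0.00092 × (2 × 10¹¹)
  sigma = 1.84 × 10⁸ Pa
Convert: sigma = 1.84 × 10⁸ Pa = 184 MPa
Final answer: sigma = 184 MPa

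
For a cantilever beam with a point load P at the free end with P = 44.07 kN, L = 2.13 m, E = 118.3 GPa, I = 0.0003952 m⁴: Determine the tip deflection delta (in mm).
Model: a cantilever beam with a point load P at the free end, so delta = (P·L^3) / (3·E·I).
Convert to SI units:
  P = 44.07 kN = 44070 N
  E = 118.3 GPa = 1.183 × 10¹¹ Pa
Substitute:
  delta = (44070 × 2.13^3) / (3 × (1.183 × 10¹¹) × 0.0003952)
  delta = 0.003036 m
Convert: delta = 0.003036 m = 3.036 mm
Final answer: delta = 3.036 mm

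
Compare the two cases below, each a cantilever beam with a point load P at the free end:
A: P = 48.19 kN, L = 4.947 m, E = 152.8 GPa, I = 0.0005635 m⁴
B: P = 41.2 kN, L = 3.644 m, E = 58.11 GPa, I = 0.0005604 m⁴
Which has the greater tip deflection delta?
Model: a cantilever beam with a point load P at the free end, so delta = (P·L^3) / (3·E·I) (SI units).
  A: delta = (48190 × 4.947^3) / (3 × (1.528 × 10¹¹) × 0.0005635) = 0.02259 m = 22.59 mm
  B: delta = (41200 × 3.644^3) / (3 × (5.811 × 10¹⁰) × 0.0005604) = 0.02041 m = 20.41 mm
22.59 mm > 20.41 mm, so A is larger.
Final answer: A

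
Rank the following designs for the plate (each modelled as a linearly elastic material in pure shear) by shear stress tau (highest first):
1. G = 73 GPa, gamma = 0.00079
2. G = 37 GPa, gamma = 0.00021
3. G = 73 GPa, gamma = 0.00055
Model: a linearly elastic material in pure shear, so tau = G·gamma (SI units).
  Case 1: tau = (7.3 × 10¹⁰) × 0.00079 = 5.767 × 10⁷ Pa = 57.67 MPa
  Case 2: tau = (3.7 × 10¹⁰) × 0.00021 = 7.77 × 10⁶ Pa = 7.77 MPa
  Case 3: tau = (7.3 × 10¹⁰) × 0.00055 = 4.015 × 10⁷ Pa = 40.15 MPa
Ordering: 57.67 MPa (case 1) > 40.15 MPa (case 3) > 7.77 MPa (case 2)
Final answer: 1, 3, 2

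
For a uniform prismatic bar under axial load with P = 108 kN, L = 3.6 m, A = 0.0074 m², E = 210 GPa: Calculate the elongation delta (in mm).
Model: a uniform prismatic bar under axial load, so delta = (P·L) / (A·E).
Convert to SI units:
  P = 108 kN = 108000 N
  E = 210 GPa = 2.1 × 10¹¹ Pa
Substitute:
  delta = (108000 × 3.6) / (0.0074 × (2.1 × 10¹¹))
  delta = 0.0002502 m
Convert: delta = 0.0002502 m = 0.2502 mm
Final answer: delta = 0.2502 mm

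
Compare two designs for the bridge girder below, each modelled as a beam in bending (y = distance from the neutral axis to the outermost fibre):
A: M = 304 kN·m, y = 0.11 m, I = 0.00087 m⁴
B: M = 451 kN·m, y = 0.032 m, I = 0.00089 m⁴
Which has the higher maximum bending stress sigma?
Model: a beam in bending (y = distance from the neutral axis to the outermost fibre), so sigma = (M·y) / I (SI units).
  A: sigma = (304000 × 0.11) / 0.00087 = 3.844 × 10⁷ Pa = 38.44 MPa
  B: sigma = (451000 × 0.032) / 0.00089 = 1.622 × 10⁷ Pa = 16.22 MPa
38.44 MPa > 16.22 MPa, so A is larger.
Final answer: A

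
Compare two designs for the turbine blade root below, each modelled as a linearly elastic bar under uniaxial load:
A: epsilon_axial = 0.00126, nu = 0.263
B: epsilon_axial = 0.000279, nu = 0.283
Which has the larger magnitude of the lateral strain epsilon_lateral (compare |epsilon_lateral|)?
Model: a linearly elastic bar under uniaxial load, so epsilon_lateral = -nu·epsilon_axial (SI units).
  A: epsilon_lateral = -(0.263 × 0.00126) = -0.0003314
  B: epsilon_lateral = -(0.283 × 0.000279) = -7.896 × 10⁻⁵
|epsilon_lateral|: A = 0.0003314, B = 7.896 × 10⁻⁵, so A is larger in magnitude.
Final answer: A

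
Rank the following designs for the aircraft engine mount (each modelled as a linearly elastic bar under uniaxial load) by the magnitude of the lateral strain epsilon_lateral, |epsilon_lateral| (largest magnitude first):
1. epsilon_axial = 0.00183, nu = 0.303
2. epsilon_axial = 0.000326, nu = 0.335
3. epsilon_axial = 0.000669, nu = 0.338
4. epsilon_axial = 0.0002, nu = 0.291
Model: a linearly elastic bar under uniaxial load, so epsilon_lateral = -nu·epsilon_axial (SI units).
  Case 1: epsilon_lateral = -(0.303 × 0.00183) = -0.0005545
  Case 2: epsilon_lateral = -(0.335 × 0.000326) = -0.0001092
  Case 3: epsilon_lateral = -(0.338 × 0.000669) = -0.0002261
  Case 4: epsilon_lateral = -(0.291 × 0.0002) = -5.82 × 10⁻⁵
Ordering by |epsilon_lateral|: 0.0005545 (case 1) > 0.0002261 (case 3) > 0.0001092 (case 2) > 5.82 × 10⁻⁵ (case 4)
Final answer: 1, 3, 2, 4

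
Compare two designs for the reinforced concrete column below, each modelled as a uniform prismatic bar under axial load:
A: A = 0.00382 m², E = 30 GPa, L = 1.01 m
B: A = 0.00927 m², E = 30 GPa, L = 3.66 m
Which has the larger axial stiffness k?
Model: a uniform prismatic bar under axial load, so k = (A·E) / L (SI units).
  A: k = (0.00382 × (3 × 10¹⁰)) / 1.01 = 1.135 × 10⁸ N/m = 113.5 MN/m
  B: k = (0.00927 × (3 × 10¹⁰)) / 3.66 = 7.598 × 10⁷ N/m = 75.98 MN/m
113.5 MN/m > 75.98 MN/m, so A is larger.
Final answer: A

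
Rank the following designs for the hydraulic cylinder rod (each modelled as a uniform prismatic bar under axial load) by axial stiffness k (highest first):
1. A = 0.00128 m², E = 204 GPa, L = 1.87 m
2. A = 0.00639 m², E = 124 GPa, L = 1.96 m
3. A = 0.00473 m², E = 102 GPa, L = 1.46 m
Model: a uniform prismatic bar under axial load, so k = (A·E) / L (SI units).
  Case 1: k = (0.00128 × (2.04 × 10¹¹)) / 1.87 = 1.396 × 10⁸ N/m = 139.6 MN/m
  Case 2: k = (0.00639 × (1.24 × 10¹¹)) / 1.96 = 4.043 × 10⁸ N/m = 404.3 MN/m
  Case 3: k = (0.00473 × (1.02 × 10¹¹)) / 1.46 = 3.305 × 10⁸ N/m = 330.5 MN/m
Ordering: 404.3 MN/m (case 2) > 330.5 MN/m (case 3) > 139.6 MN/m (case 1)
Final answer: 2, 3, 1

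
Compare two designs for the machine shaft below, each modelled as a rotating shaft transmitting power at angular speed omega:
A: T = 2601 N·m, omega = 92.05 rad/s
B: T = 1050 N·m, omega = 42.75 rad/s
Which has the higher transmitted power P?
Model: a rotating shaft transmitting power at angular speed omega, so P = T·omega (SI units).
  A: P = 2601 × 92.05 = 239400 W = 239.4 kW
  B: P = 1050 × 42.75 = 44890 W = 44.89 kW
239.4 kW > 44.89 kW, so A is larger.
Final answer: A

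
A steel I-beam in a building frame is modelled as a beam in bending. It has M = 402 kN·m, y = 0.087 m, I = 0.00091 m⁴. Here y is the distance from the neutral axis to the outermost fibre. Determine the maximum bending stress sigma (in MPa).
Model: a beam in bending, so sigma = (M·y) / I.
Convert to SI units:
  M = 402 kN·m = 402000 N·m
Substitute:
  sigma = (402000 × 0.087) / 0.00091
  sigma = 3.843 × 10⁷ Pa
Convert: sigma = 3.843 × 10⁷ Pa = 38.43 MPa
Final answer: sigma = 38.43 MPa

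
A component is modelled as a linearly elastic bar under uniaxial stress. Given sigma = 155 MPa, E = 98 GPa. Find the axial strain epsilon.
Model: a linearly elastic bar under uniaxial stress, so epsilon = sigma / E.
Convert to SI units:
  sigma = 155 MPa = 1.55 × 10⁸ Pa
  E = 98 GPa = 9.8 × 10¹⁰ Pa
Substitute:
  epsilon = (1.55 × 10⁸) / (9.8 × 10¹⁰)
  epsilon = 0.001582
Final answer: epsilon = 0.001582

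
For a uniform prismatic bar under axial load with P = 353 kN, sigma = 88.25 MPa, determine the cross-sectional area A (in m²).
Model: a uniform prismatic bar under axial load, so sigma = P / A.
Solve for A: A = P / sigma.
Convert to SI units:
  P = 353 kN = 353000 N
  sigma = 88.25 MPa = 8.825 × 10⁷ Pa
Substitute:
  A = 353000 / (8.825 × 10⁷)
  A = 0.004 m²
Final answer: A = 0.004 m²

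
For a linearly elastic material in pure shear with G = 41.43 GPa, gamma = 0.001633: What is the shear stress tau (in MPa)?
Model: a linearly elastic material in pure shear, so tau = G·gamma.
Convert to SI units:
  G = 41.43 GPa = 4.143 × 10¹⁰ Pa
Substitute:
  tau = (4.143 × 10¹⁰) × 0.001633
  tau = 6.766 × 10⁷ Pa
Convert: tau = 6.766 × 10⁷ Pa = 67.66 MPa
Final answer: tau = 67.66 MPa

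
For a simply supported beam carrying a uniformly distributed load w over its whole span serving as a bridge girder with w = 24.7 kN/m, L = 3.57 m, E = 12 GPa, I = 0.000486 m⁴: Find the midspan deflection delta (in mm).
Model: a simply supported beam carrying a uniformly distributed load w over its whole span, so delta = (5·w·L^4) / (384·E·I).
Convert to SI units:
  w = 24.7 kN/m = 24700 N/m
  E = 12 GPa = 1.2 × 10¹⁰ Pa
Substitute:
  delta = (5 × 24700 × 3.57^4) / (384 × (1.2 × 10¹⁰) × 0.000486)
  delta = 0.008958 m
Convert: delta = 0.008958 m = 8.958 mm
Final answer: delta = 8.958 mm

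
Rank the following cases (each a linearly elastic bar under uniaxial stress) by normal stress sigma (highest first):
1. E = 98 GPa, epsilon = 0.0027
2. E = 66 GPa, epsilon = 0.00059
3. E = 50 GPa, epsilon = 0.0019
Model: a linearly elastic bar under uniaxial stress, so sigma = E·epsilon (SI units).
  Case 1: sigma = (9.8 × 10¹⁰) × 0.0027 = 2.646 × 10⁸ Pa = 264.6 MPa
  Case 2: sigma = (6.6 × 10¹⁰) × 0.00059 = 3.894 × 10⁷ Pa = 38.94 MPa
  Case 3: sigma = (5 × 10¹⁰) × 0.0019 = 9.5 × 10⁷ Pa = 95 MPa
Ordering: 264.6 MPa (case 1) > 95 MPa (case 3) > 38.94 MPa (case 2)
Final answer: 1, 3, 2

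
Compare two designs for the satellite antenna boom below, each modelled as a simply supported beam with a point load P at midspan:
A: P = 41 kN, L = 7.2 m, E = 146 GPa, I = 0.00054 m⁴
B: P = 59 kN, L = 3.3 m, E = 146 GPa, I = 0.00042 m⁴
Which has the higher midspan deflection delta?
Model: a simply supported beam with a point load P at midspan, so delta = (P·L^3) / (48·E·I) (SI units).
  A: delta = (41000 × 7.2^3) / (48 × (1.46 × 10¹¹) × 0.00054) = 0.004044 m = 4.044 mm
  B: delta = (59000 × 3.3^3) / (48 × (1.46 × 10¹¹) × 0.00042) = 0.0007204 m = 0.7204 mm
4.044 mm > 0.7204 mm, so A is larger.
Final answer: A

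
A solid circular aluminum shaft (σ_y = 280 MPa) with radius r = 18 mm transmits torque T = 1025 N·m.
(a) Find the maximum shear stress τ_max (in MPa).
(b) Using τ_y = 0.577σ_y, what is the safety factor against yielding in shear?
(a) For a solid circular shaft, τ_max = T·r/J with J = π·r^4/2, i.e. τ_max = 2·T / (π·r^3). Convert r = 18 mm = 0.018 m.
  τ_max = (2 × 1025) / (π × 0.018^3) = 1.119 × 10⁸ Pa = 111.9 MPa
(b) τ_y = 0.577 × 280 = 161.56 MPa
  SF = τ_y/τ_max = 161.56 / 111.9 = 1.444
Final answer: (a) τ_max = 111.9 MPa, (b) SF = 1.444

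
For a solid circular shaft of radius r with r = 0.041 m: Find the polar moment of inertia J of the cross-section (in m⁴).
Model: a solid circular shaft of radius r, so J = (π·r^4) / 2.
Substitute:
  J = (π × 0.041^4) / 2
  J = 4.439 × 10⁻⁶ m⁴
Final answer: J = 4.439 × 10⁻⁶ m⁴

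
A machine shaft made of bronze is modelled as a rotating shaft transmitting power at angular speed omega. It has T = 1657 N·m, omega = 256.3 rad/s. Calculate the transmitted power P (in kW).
Model: a rotating shaft transmitting power at angular speed omega, so P = T·omega.
Substitute:
  P = 1657 × 256.3
  P = 424700 W
Convert: P = 424700 W = 424.7 kW
Final answer: P = 424.7 kW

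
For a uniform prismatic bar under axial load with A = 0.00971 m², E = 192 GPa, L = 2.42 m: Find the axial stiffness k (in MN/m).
Model: a uniform prismatic bar under axial load, so k = (A·E) / L.
Convert to SI units:
  E = 192 GPa = 1.92 × 10¹¹ Pa
Substitute:
  k = (0.00971 × (1.92 × 10¹¹)) / 2.42
  k = 7.704 × 10⁸ N/m
Convert: k = 7.704 × 10⁸ N/m = 770.4 MN/m
Final answer: k = 770.4 MN/m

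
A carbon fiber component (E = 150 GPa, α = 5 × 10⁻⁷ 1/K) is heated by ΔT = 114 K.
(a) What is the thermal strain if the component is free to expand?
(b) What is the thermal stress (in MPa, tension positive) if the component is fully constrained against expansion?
(a) Free thermal strain ε_th = α·ΔT = (5 × 10⁻⁷) × 114 = 5.7 × 10⁻⁵
(b) Fully constrained, the expansion is suppressed, so σ = -E·α·ΔT. Convert E = 150 GPa = 1.5 × 10¹¹ Pa.
  σ = -(1.5 × 10¹¹) × (5 × 10⁻⁷) × 114 = -8.55 × 10⁶ Pa = -8.55 MPa (compressive)
Final answer: (a) ε_th = 5.7 × 10⁻⁵, (b) σ = -8.55 MPa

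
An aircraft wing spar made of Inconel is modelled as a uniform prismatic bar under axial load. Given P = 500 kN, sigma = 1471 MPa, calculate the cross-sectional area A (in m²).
Model: a uniform prismatic bar under axial load, so sigma = P / A.
Solve for A: A = P / sigma.
Convert to SI units:
  P = 500 kN = 500000 N
  sigma = 1471 MPa = 1.471 × 10⁹ Pa
Substitute:
  A = 500000 / (1.471 × 10⁹)
  A = 0.0003399 m²
Final answer: A = 0.0003399 m²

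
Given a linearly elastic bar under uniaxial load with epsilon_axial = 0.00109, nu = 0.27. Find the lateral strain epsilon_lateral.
Model: a linearly elastic bar under uniaxial load, so epsilon_lateral = -nu·epsilon_axial.
Substitute:
  epsilon_lateral = -(0.27 × 0.00109)
  epsilon_lateral = -0.0002943
Final answer: epsilon_lateral = -0.0002943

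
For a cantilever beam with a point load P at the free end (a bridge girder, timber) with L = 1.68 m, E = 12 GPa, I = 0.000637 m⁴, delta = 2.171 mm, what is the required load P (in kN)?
Model: a cantilever beam with a point load P at the free end, so delta = (P·L^3) / (3·E·I).
Solve for P: P = (3·delta·E·I) / L^3.
Convert to SI units:
  E = 12 GPa = 1.2 × 10¹⁰ Pa
  delta = 2.171 mm = 0.002171 m
Substitute:
  P = (3 × 0.002171 × (1.2 × 10¹⁰) × 0.000637) / 1.68^3
  P = 10500 N
Convert: P = 10500 N = 10.5 kN
Final answer: P = 10.5 kN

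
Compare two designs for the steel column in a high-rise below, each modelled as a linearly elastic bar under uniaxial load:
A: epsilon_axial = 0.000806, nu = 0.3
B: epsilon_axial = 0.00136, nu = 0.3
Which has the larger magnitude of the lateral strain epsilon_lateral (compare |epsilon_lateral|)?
Model: a linearly elastic bar under uniaxial load, so epsilon_lateral = -nu·epsilon_axial (SI units).
  A: epsilon_lateral = -(0.3 × 0.000806) = -0.0002418
  B: epsilon_lateral = -(0.3 × 0.00136) = -0.000408
|epsilon_lateral|: A = 0.0002418, B = 0.000408, so B is larger in magnitude.
Final answer: B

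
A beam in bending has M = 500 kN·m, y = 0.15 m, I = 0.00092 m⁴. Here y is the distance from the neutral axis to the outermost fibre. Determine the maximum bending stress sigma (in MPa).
Model: a beam in bending, so sigma = (M·y) / I.
Convert to SI units:
  M = 500 kN·m = 500000 N·m
Substitute:
  sigma = (500000 × 0.15) / 0.00092
  sigma = 8.152 × 10⁷ Pa
Convert: sigma = 8.152 × 10⁷ Pa = 81.52 MPa
Final answer: sigma = 81.52 MPa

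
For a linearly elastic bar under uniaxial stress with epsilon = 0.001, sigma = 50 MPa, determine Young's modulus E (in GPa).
Model: a linearly elastic bar under uniaxial stress, so sigma = E·epsilon.
Solve for E: E = sigma / epsilon.
Convert to SI units:
  sigma = 50 MPa = 5 × 10⁷ Pa
Substitute:
  E = (5 × 10⁷) / 0.001
  E = 5 × 10¹⁰ Pa
Convert: E = 5 × 10¹⁰ Pa = 50 GPa
Final answer: E = 50 GPa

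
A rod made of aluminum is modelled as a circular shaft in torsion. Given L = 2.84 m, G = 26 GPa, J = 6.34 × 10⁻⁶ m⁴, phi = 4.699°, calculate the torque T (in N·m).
Model: a circular shaft in torsion, so phi = (T·L) / (G·J).
Solve for T: T = (phi·G·J) / L.
Convert to SI units:
  G = 26 GPa = 2.6 × 10¹⁰ Pa
  phi = 4.699° = 0.08201 rad
Substitute:
  T = (0.08201 × (2.6 × 10¹⁰) × (6.34 × 10⁻⁶)) / 2.84
  T = 4760 N·m
Final answer: T = 4760 N·m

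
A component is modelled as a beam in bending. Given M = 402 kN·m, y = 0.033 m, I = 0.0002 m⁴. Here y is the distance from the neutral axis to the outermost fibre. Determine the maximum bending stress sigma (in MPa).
Model: a beam in bending, so sigma = (M·y) / I.
Convert to SI units:
  M = 402 kN·m = 402000 N·m
Substitute:
  sigma = (402000 × 0.033) / 0.0002
  sigma = 6.633 × 10⁷ Pa
Convert: sigma = 6.633 × 10⁷ Pa = 66.33 MPa
Final answer: sigma = 66.33 MPa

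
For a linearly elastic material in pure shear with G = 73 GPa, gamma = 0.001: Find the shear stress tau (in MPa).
Model: a linearly elastic material in pure shear, so tau = G·gamma.
Convert to SI units:
  G = 73 GPa = 7.3 × 10¹⁰ Pa
Substitute:
  tau = (7.3 × 10¹⁰) × 0.001
  tau = 7.3 × 10⁷ Pa
Convert: tau = 7.3 × 10⁷ Pa = 73 MPa
Final answer: tau = 73 MPa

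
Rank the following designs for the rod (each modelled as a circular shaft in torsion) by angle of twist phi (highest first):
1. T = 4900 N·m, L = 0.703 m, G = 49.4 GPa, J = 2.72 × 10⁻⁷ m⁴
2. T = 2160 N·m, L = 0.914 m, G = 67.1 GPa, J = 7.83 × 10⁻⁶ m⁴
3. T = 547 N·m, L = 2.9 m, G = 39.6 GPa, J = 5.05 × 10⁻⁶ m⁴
Model: a circular shaft in torsion, so phi = (T·L) / (G·J) (SI units).
  Case 1: phi = (4900 × 0.703) / ((4.94 × 10¹⁰) × (2.72 × 10⁻⁷)) = 0.2564 rad = 14.69°
  Case 2: phi = (2160 × 0.914) / ((6.71 × 10¹⁰) × (7.83 × 10⁻⁶)) = 0.003758 rad = 0.2153°
  Case 3: phi = (547 × 2.9) / ((3.96 × 10¹⁰) × (5.05 × 10⁻⁶)) = 0.007932 rad = 0.4545°
Ordering: 14.69° (case 1) > 0.4545° (case 3) > 0.2153° (case 2)
Final answer: 1, 3, 2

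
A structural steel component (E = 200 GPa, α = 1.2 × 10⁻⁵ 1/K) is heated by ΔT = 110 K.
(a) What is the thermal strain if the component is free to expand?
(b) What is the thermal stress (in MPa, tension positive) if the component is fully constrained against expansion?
(a) Free thermal strain ε_th = α·ΔT = (1.2 × 10⁻⁵) × 110 = 0.00132
(b) Fully constrained, the expansion is suppressed, so σ = -E·α·ΔT. Convert E = 200 GPa = 2 × 10¹¹ Pa.
  σ = -(2 × 10¹¹) × (1.2 × 10⁻⁵) × 110 = -2.64 × 10⁸ Pa = -264 MPa (compressive)
Final answer: (a) ε_th = 0.00132, (b) σ = -264 MPa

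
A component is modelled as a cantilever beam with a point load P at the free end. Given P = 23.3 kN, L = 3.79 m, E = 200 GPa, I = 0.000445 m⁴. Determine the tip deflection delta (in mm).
Model: a cantilever beam with a point load P at the free end, so delta = (P·L^3) / (3·E·I).
Convert to SI units:
  P = 23.3 kN = 23300 N
  E = 200 GPa = 2 × 10¹¹ Pa
Substitute:
  delta = (23300 × 3.79^3) / (3 × (2 × 10¹¹) × 0.000445)
  delta = 0.004751 m
Convert: delta = 0.004751 m = 4.751 mm
Final answer: delta = 4.751 mm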